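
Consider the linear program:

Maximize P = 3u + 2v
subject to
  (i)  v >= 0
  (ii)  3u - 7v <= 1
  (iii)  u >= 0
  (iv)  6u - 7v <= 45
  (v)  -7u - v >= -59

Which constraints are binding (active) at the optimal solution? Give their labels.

Corner points and P = 3u + 2v:
  (1/3, 0) → P = 1
  (0, 0) → P = 0
  (207/26, 85/26) → P = 791/26
  (0, 59) → P = 118

The maximum is at (0, 59). Substituting into each constraint, equality holds for (iii) and (v); the remaining constraints have slack.

(iii) and (v)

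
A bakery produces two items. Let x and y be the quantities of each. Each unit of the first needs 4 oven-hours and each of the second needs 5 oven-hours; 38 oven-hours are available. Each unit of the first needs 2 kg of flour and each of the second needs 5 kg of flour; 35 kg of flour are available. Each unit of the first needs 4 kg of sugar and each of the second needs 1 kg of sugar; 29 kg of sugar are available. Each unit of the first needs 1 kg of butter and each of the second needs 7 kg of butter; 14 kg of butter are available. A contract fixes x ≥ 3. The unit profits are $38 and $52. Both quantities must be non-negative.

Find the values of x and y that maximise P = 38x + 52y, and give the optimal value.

x = 7, y = 1, maximum P = 318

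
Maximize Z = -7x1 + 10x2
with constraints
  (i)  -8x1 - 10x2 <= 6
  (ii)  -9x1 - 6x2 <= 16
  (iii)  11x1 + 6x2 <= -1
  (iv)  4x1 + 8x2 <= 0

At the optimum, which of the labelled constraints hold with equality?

(i) and (iv)

Feasible corners and Z = -7x1 + 10x2:
  (13/31, -29/31) → Z = -381/31
  (-2, 1) → Z = 24
  (-1/8, 1/16) → Z = 3/2

The maximum is at (-2, 1). Substituting into each constraint, equality holds for (i) and (iv); the remaining constraints have slack.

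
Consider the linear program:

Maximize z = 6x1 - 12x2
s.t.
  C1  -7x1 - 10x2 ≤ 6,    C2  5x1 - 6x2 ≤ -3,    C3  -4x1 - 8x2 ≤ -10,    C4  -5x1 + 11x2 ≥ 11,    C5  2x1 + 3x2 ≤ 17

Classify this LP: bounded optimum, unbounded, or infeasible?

bounded optimum

Vertices and z = 6x1 - 12x2:
  (-37/4, 47/8) → z = -126
  (-188, 131) → z = -2700
  (33/25, 8/5) → z = -282/25
  (31/9, 91/27) → z = -178/9
  (11/42, 47/42) → z = -83/7
The feasible region has finitely many vertices and no improving ray; the maximum is -282/25 at (33/25, 8/5).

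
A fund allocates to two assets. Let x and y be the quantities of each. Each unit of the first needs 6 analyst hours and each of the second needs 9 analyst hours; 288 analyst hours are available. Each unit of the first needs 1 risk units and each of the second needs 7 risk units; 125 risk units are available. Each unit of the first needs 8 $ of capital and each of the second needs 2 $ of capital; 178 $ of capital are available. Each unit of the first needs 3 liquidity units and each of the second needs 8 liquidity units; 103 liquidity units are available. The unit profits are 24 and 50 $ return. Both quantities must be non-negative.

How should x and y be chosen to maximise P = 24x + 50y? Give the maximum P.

x = 21, y = 5, maximum P = 754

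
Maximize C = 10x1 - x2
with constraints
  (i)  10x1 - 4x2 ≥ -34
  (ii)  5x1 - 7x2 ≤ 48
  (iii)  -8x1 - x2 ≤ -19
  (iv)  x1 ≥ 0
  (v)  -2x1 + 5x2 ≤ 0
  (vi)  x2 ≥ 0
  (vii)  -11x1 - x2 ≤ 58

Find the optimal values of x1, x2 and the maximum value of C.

x1 = 240/11, x2 = 96/11, maximum C = 2304/11

Vertices and C = 10x1 - x2:
  (240/11, 96/11) → C = 2304/11
  (48/5, 0) → C = 96
  (95/42, 19/21) → C = 152/7
  (19/8, 0) → C = 95/4

The binding constraints are 5x1 - 7x2 = 48 and -2x1 + 5x2 = 0.
Solving simultaneously gives x1 = 240/11, x2 = 96/11.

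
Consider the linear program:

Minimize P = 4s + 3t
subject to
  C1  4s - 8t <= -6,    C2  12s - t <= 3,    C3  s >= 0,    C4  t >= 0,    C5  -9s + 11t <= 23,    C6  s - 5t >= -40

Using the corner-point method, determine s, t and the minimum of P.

The binding constraints are 4s - 8t = -6 and s = 0.
Solving simultaneously gives s = 0, t = 3/4.

s = 0, t = 3/4, minimum P = 9/4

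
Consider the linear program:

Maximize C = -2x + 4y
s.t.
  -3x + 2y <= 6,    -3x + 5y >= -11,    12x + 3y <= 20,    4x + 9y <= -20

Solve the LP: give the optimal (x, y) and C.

x = -94/35, y = -36/35, maximum C = 44/35

Feasible corners and C = -2x + 4y:
  (-52/9, -17/3) → C = -100/9
  (-94/35, -36/35) → C = 44/35
  (-1/47, -104/47) → C = -414/47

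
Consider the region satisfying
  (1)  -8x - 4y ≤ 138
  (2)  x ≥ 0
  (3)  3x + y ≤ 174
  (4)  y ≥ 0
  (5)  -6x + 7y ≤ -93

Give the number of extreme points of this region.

3

Pairwise boundary intersections that survive every other constraint:
  (58, 0)
  (437/9, 85/3)
  (31/2, 0)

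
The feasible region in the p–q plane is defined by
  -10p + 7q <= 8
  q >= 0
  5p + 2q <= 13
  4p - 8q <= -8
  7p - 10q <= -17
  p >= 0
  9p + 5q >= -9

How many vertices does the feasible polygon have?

Intersecting each pair of boundary lines and keeping only the points that satisfy every inequality leaves:
  (15/11, 34/11)
  (13/17, 38/17)
  (3/2, 11/4)

3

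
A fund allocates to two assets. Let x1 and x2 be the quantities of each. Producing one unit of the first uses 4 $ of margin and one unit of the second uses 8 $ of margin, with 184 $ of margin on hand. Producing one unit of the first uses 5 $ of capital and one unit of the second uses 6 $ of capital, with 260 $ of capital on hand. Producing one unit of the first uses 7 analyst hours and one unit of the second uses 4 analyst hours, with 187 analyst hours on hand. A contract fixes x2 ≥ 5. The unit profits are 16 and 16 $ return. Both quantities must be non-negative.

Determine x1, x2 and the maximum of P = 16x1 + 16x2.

Vertices and P = 16x1 + 16x2:
  (0, 23) → P = 368
  (0, 5) → P = 80
  (19, 27/2) → P = 520
  (167/7, 5) → P = 3232/7

x1 = 19, x2 = 27/2, maximum P = 520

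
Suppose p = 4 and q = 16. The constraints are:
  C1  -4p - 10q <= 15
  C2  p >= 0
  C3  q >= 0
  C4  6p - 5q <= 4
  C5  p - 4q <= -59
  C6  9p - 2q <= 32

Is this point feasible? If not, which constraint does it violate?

feasible

C1: -176 ≤ 15 ✓
C2: 4 ≥ 0 ✓
C3: 16 ≥ 0 ✓
C4: -56 ≤ 4 ✓
C5: -60 ≤ -59 ✓
C6: 4 ≤ 32 ✓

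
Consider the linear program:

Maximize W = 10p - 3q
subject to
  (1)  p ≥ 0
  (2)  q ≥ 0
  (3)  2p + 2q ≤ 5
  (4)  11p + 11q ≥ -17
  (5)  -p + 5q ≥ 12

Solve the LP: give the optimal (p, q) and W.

p = 1/12, q = 29/12, maximum W = -77/12

Vertices and W = 10p - 3q:
  (0, 5/2) → W = -15/2
  (0, 12/5) → W = -36/5
  (1/12, 29/12) → W = -77/12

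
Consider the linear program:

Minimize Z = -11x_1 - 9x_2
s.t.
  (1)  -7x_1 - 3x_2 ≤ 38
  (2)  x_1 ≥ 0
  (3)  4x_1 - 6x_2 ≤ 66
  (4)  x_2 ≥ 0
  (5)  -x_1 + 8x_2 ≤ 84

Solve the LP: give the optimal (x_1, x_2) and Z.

x_1 = 516/13, x_2 = 201/13, minimum Z = -7485/13

Feasible corners and Z = -11x_1 - 9x_2:
  (0, 0) → Z = 0
  (0, 21/2) → Z = -189/2
  (33/2, 0) → Z = -363/2
  (516/13, 201/13) → Z = -7485/13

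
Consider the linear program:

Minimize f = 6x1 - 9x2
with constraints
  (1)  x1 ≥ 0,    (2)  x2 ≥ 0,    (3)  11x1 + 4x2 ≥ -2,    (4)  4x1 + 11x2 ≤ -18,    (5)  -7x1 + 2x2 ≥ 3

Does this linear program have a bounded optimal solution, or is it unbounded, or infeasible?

infeasible

The boundaries x1 = 0 and -7x1 + 2x2 = 3 meet at (0, 3/2), but that point violates 4x1 + 11x2 ≤ -18. Every candidate vertex is excluded by some other constraint, so the feasible region is empty.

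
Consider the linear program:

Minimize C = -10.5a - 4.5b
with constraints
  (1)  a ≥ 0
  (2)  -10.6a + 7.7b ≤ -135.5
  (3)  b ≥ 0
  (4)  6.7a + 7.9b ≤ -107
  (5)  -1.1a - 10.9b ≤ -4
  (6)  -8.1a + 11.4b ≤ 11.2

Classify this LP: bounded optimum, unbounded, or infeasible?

infeasible

The boundaries -10.6a + 7.7b = -135.5 and b = 0 meet at (1355/106, 0), but that point violates 6.7a + 7.9b ≤ -107. Every candidate vertex is excluded by some other constraint, so the feasible region is empty.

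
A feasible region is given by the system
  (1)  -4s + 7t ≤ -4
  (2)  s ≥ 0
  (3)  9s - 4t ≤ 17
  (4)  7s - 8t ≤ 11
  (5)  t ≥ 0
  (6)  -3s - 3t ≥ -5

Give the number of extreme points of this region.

Intersecting each pair of boundary lines and keeping only the points that satisfy every inequality leaves:
  (1, 0)
  (47/33, 8/33)
  (11/7, 0)
  (73/45, 2/45)

4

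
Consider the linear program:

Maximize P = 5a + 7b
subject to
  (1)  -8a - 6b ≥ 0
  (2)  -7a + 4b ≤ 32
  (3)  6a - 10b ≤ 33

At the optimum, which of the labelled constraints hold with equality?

(1) and (2)

Feasible corners and P = 5a + 7b:
  (-96/37, 128/37) → P = 416/37
  (99/58, -66/29) → P = -429/58
  (-226/23, -423/46) → P = -227/2

The maximum is at (-96/37, 128/37). Substituting into each constraint, equality holds for (1) and (2); the remaining constraints have slack.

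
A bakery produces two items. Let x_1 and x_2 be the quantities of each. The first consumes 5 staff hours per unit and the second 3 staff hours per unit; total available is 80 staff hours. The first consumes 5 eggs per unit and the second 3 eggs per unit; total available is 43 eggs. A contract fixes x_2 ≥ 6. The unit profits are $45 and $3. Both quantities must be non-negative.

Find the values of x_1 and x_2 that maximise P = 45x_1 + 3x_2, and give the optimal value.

The optimum lies where 5x_1 + 3x_2 = 43 and x_2 = 6.
Solving simultaneously gives x_1 = 5, x_2 = 6.

x_1 = 5, x_2 = 6, maximum P = 243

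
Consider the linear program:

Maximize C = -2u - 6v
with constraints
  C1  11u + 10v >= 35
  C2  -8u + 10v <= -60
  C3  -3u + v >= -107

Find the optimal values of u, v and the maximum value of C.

Extreme points and C = -2u - 6v:
  (5, -2) → C = 2
  (1105/41, -1072/41) → C = 4222/41
  (505/11, 338/11) → C = -3038/11

u = 1105/41, v = -1072/41, maximum C = 4222/41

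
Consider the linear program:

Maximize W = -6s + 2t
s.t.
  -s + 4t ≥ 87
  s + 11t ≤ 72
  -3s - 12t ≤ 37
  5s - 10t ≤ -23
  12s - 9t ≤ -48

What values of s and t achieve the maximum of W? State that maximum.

Feasible corners and W = -6s + 2t:
  (-223/5, 53/5) → W = 1444/5
  (-149/3, 28/3) → W = 950/3
  (-1271/21, 253/21) → W = 8132/21

The optimum lies where s + 11t = 72 and -3s - 12t = 37.
Solving simultaneously gives s = -1271/21, t = 253/21.

s = -1271/21, t = 253/21, maximum W = 8132/21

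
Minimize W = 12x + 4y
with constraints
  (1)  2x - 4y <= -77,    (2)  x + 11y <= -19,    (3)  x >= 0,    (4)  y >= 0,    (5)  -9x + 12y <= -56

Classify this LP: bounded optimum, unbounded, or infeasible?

The boundaries 2x - 4y = -77 and -9x + 12y = -56 meet at (287/3, 805/12), but that point violates x + 11y ≤ -19. Every candidate vertex is excluded by some other constraint, so the feasible region is empty.

infeasible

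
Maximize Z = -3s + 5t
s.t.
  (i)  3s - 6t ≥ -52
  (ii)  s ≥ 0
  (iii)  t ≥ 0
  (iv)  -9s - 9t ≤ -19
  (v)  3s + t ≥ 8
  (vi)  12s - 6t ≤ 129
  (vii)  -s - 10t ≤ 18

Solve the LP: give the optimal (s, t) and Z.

s = 0, t = 26/3, maximum Z = 130/3

Vertices and Z = -3s + 5t:
  (0, 26/3) → Z = 130/3
  (181/9, 337/18) → Z = 599/18
  (0, 8) → Z = 40
  (8/3, 0) → Z = -8
  (43/4, 0) → Z = -129/4

At the optimal vertex, 3s - 6t = -52 and s = 0.
Solving simultaneously gives s = 0, t = 26/3.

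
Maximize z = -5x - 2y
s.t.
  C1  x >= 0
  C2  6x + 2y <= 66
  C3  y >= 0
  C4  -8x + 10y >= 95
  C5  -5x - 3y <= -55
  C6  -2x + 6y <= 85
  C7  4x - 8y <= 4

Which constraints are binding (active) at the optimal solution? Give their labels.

Extreme points and z = -5x - 2y:
  (235/38, 549/38) → z = -2273/38
  (113/20, 321/20) → z = -1207/20
  (265/74, 915/74) → z = -3155/74
  (25/12, 535/36) → z = -1445/36

The maximum is at (25/12, 535/36). Substituting into each constraint, equality holds for C5 and C6; the remaining constraints have slack.

C5 and C6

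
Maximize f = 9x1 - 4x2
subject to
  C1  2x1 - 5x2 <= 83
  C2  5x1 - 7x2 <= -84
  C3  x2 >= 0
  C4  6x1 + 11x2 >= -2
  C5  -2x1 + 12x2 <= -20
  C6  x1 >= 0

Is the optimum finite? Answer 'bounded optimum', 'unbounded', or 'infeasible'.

The boundaries 2x1 - 5x2 = 83 and x2 = 0 meet at (83/2, 0), but that point violates 5x1 - 7x2 ≤ -84. Every candidate vertex is excluded by some other constraint, so the feasible region is empty.

infeasible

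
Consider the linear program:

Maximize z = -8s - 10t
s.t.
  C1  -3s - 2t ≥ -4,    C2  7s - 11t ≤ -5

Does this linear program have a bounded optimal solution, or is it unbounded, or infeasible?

From the feasible point (34/47, 43/47), moving in the direction (-11, -7) keeps every constraint satisfied while z increases without bound.

unbounded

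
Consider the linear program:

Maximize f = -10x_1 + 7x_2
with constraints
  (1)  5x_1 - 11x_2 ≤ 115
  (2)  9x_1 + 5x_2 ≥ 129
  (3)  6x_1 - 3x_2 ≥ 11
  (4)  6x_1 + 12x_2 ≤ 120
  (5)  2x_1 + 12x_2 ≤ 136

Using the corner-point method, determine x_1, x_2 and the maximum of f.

x_1 = 158/13, x_2 = 51/13, maximum f = -1223/13

Corner points and f = -10x_1 + 7x_2:
  (997/62, -195/62) → f = -11335/62
  (150/7, -5/7) → f = -1535/7
  (158/13, 51/13) → f = -1223/13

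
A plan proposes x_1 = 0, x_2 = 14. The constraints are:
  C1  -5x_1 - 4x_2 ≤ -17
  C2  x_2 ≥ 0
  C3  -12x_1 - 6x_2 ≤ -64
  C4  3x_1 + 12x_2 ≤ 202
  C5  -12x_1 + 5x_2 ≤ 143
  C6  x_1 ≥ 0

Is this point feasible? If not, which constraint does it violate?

C1: -56 ≤ -17 ✓
C2: 14 ≥ 0 ✓
C3: -84 ≤ -64 ✓
C4: 168 ≤ 202 ✓
C5: 70 ≤ 143 ✓
C6: 0 ≥ 0 ✓

feasible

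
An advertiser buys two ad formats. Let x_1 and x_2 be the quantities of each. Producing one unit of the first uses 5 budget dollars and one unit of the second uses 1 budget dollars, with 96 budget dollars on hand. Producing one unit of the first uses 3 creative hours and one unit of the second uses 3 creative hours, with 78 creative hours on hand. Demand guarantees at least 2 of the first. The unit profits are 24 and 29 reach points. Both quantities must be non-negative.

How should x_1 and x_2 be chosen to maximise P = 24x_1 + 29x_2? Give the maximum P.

Vertices and P = 24x_1 + 29x_2:
  (96/5, 0) → P = 2304/5
  (2, 0) → P = 48
  (35/2, 17/2) → P = 1333/2
  (2, 24) → P = 744

The binding constraints are 3x_1 + 3x_2 = 78 and x_1 = 2.
Solving simultaneously gives x_1 = 2, x_2 = 24.

x_1 = 2, x_2 = 24, maximum P = 744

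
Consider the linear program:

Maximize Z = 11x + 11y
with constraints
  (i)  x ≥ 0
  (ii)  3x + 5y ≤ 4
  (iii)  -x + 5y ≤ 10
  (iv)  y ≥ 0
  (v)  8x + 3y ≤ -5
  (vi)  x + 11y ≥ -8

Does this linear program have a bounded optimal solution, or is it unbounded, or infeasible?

infeasible

The boundaries x = 0 and 3x + 5y = 4 meet at (0, 4/5), but that point violates 8x + 3y ≤ -5. Every candidate vertex is excluded by some other constraint, so the feasible region is empty.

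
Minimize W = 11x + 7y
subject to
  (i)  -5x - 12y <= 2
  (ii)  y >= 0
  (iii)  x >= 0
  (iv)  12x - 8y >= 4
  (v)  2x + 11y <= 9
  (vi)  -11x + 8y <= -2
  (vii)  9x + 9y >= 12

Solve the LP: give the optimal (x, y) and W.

Feasible corners and W = 11x + 7y:
  (9/2, 0) → W = 99/2
  (4/3, 0) → W = 44/3
  (29/37, 25/37) → W = 494/37
  (11/15, 3/5) → W = 184/15

x = 11/15, y = 3/5, minimum W = 184/15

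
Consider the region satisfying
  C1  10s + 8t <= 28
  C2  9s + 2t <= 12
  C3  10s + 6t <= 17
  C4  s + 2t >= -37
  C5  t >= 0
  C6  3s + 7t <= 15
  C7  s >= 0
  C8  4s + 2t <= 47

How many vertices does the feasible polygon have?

Pairwise boundary intersections that survive every other constraint:
  (19/17, 33/34)
  (4/3, 0)
  (29/52, 99/52)
  (0, 0)
  (0, 15/7)

5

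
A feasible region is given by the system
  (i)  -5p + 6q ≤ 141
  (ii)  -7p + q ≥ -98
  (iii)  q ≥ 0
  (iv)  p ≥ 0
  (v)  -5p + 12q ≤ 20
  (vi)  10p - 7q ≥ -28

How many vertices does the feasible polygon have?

4

Of the 15 pairwise boundary intersections, those satisfying every inequality are:
  (14, 0)
  (1196/79, 630/79)
  (0, 0)
  (0, 5/3)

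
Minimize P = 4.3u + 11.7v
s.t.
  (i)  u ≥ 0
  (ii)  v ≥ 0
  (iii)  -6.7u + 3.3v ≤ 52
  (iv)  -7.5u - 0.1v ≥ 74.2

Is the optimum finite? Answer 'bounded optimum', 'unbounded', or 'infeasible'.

The boundaries u = 0 and v = 0 meet at (0, 0), but that point violates -7.5u - 0.1v ≥ 74.2. Every candidate vertex is excluded by some other constraint, so the feasible region is empty.

infeasible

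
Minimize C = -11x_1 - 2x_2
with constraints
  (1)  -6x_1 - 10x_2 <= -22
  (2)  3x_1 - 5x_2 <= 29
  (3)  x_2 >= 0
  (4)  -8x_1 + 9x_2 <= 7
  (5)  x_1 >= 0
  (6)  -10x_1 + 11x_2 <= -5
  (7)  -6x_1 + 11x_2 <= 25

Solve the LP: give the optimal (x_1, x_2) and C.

Feasible corners and C = -11x_1 - 2x_2:
  (11/3, 0) → C = -121/3
  (146/83, 95/83) → C = -1796/83
  (29/3, 0) → C = -319/3
  (148, 83) → C = -1794
  (15/2, 70/11) → C = -2095/22

x_1 = 148, x_2 = 83, minimum C = -1794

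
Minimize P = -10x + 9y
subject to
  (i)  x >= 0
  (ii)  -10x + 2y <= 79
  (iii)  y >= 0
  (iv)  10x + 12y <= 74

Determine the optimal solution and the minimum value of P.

x = 37/5, y = 0, minimum P = -74

Feasible corners and P = -10x + 9y:
  (0, 0) → P = 0
  (0, 37/6) → P = 111/2
  (37/5, 0) → P = -74

The binding constraints are y = 0 and 10x + 12y = 74.
Solving simultaneously gives x = 37/5, y = 0.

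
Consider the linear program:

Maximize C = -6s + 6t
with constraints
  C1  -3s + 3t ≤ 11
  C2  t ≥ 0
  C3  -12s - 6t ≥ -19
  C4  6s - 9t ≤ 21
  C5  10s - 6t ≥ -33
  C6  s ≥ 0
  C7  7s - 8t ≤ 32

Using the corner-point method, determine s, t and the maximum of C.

s = 0, t = 19/6, maximum C = 19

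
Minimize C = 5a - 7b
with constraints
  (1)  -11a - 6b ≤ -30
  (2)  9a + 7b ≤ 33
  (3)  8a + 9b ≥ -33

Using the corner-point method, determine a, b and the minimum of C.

a = 12/23, b = 93/23, minimum C = -591/23

Vertices and C = 5a - 7b:
  (12/23, 93/23) → C = -591/23
  (156/17, -201/17) → C = 2187/17
  (528/25, -561/25) → C = 6567/25

The optimum lies where -11a - 6b = -30 and 9a + 7b = 33.
Solving simultaneously gives a = 12/23, b = 93/23.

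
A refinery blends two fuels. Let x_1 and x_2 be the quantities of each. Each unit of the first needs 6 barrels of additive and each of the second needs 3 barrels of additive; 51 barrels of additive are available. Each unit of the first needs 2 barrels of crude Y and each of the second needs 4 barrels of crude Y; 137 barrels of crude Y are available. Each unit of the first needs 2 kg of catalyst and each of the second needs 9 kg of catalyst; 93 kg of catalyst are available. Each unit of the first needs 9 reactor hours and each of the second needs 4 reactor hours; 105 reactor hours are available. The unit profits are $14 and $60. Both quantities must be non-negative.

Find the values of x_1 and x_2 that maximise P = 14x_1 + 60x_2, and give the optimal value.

x_1 = 15/4, x_2 = 19/2, maximum P = 1245/2

Feasible corners and P = 14x_1 + 60x_2:
  (0, 0) → P = 0
  (0, 31/3) → P = 620
  (17/2, 0) → P = 119
  (15/4, 19/2) → P = 1245/2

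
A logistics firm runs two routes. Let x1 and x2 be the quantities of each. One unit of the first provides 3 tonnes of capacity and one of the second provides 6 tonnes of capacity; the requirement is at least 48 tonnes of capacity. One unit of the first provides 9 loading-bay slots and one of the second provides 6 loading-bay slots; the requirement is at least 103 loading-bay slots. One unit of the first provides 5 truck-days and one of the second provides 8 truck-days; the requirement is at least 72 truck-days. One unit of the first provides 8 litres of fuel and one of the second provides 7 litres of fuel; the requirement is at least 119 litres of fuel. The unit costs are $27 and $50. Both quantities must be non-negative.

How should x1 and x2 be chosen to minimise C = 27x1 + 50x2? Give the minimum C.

x1 = 14, x2 = 1, minimum C = 428

Vertices and C = 27x1 + 50x2:
  (0, 103/6) → C = 2575/3
  (16, 0) → C = 432
  (14, 1) → C = 428
  (7/15, 247/15) → C = 12539/15
The feasible region is unbounded (it extends along (0, 1), (1, 0)), but C strictly increases along every unbounded feasible direction, so there is no improving ray and the minimum is attained at a vertex.

At the optimal vertex, 3x1 + 6x2 = 48 and 8x1 + 7x2 = 119.
Solving simultaneously gives x1 = 14, x2 = 1.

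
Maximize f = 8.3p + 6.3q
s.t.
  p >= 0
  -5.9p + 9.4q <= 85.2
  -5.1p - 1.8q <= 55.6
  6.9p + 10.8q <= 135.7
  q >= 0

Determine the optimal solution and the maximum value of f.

p = 59/3, q = 0, maximum f = 4897/30

Feasible corners and f = 8.3p + 6.3q:
  (0, 426/47) → f = 13419/235
  (0, 0) → f = 0
  (17771/6429, 138851/12858) → f = 11697599/128580
  (59/3, 0) → f = 4897/30

The binding constraints are 6.9p + 10.8q = 135.7 and q = 0.
Solving simultaneously gives p = 59/3, q = 0.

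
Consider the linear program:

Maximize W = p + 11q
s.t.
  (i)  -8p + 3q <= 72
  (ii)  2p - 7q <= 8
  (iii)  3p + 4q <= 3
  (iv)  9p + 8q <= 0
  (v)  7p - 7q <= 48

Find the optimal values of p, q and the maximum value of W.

Corner points and W = p + 11q:
  (-264/25, -104/25) → W = -1408/25
  (-279/41, 240/41) → W = 2361/41
  (64/79, -72/79) → W = -728/79
  (-2, 9/4) → W = 91/4

At the optimal vertex, -8p + 3q = 72 and 3p + 4q = 3.
Solving simultaneously gives p = -279/41, q = 240/41.

p = -279/41, q = 240/41, maximum W = 2361/41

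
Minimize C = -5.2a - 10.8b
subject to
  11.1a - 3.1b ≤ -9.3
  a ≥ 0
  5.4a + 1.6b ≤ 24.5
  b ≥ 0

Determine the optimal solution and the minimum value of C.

Vertices and C = -5.2a - 10.8b:
  (0, 3) → C = -162/5
  (6107/3450, 10739/1150) → C = -7594/69
  (0, 245/16) → C = -1323/8

The binding constraints are a = 0 and 5.4a + 1.6b = 24.5.
Solving simultaneously gives a = 0, b = 245/16.

a = 0, b = 15.3125, minimum C = -165.375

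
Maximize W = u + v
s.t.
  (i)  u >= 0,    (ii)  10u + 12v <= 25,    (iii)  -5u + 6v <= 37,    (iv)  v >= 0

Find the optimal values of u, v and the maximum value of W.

Extreme points and W = u + v:
  (0, 25/12) → W = 25/12
  (0, 0) → W = 0
  (5/2, 0) → W = 5/2

The optimum lies where 10u + 12v = 25 and v = 0.
Solving simultaneously gives u = 5/2, v = 0.

u = 5/2, v = 0, maximum W = 5/2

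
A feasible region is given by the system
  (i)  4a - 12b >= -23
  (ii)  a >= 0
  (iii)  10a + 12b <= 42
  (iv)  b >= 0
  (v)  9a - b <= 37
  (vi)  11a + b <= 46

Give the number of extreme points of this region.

Of the 15 pairwise boundary intersections, those satisfying every inequality are:
  (0, 23/12)
  (19/14, 199/84)
  (0, 0)
  (243/59, 4/59)
  (37/9, 0)

5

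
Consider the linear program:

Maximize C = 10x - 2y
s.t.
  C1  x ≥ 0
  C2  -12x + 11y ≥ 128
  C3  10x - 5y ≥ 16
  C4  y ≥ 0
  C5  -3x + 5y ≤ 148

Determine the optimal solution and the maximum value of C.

x = 988/27, y = 464/9, maximum C = 7096/27

Corner points and C = 10x - 2y:
  (408/25, 736/25) → C = 2608/25
  (988/27, 464/9) → C = 7096/27
  (164/7, 1528/35) → C = 5144/35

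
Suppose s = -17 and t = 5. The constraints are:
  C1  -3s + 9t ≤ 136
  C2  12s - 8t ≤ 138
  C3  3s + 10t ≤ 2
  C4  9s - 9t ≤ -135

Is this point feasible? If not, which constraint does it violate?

feasible

C1: 96 ≤ 136 ✓
C2: -244 ≤ 138 ✓
C3: -1 ≤ 2 ✓
C4: -198 ≤ -135 ✓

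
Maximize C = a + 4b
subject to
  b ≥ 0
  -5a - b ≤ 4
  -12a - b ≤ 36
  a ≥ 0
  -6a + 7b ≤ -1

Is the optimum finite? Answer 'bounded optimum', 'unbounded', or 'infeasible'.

unbounded

From the feasible point (1/6, 0), moving in the direction (7, 6) keeps every constraint satisfied while C increases without bound.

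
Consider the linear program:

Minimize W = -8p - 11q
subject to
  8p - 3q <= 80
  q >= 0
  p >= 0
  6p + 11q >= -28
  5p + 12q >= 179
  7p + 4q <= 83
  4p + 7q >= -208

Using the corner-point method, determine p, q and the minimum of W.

p = 0, q = 83/4, minimum W = -913/4

Vertices and W = -8p - 11q:
  (0, 179/12) → W = -1969/12
  (0, 83/4) → W = -913/4
  (35/8, 419/32) → W = -5729/32

The optimum lies where p = 0 and 7p + 4q = 83.
Solving simultaneously gives p = 0, q = 83/4.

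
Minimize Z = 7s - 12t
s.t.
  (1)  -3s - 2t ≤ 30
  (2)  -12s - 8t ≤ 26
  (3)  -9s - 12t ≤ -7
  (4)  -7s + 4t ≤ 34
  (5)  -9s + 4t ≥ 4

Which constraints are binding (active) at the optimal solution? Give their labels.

Vertices and Z = 7s - 12t:
  (-19/6, 71/24) → Z = -173/3
  (-5/36, 11/16) → Z = -83/9
  (15, 139/4) → Z = -312

The minimum is at (15, 139/4). Substituting into each constraint, equality holds for (4) and (5); the remaining constraints have slack.

(4) and (5)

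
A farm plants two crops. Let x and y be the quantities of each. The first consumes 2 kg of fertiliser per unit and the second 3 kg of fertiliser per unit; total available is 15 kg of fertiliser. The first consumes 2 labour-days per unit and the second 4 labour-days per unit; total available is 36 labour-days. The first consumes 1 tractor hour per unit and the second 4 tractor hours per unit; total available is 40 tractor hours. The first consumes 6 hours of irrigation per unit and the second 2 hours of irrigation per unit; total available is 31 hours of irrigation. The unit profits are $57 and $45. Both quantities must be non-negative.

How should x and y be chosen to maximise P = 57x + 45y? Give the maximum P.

Vertices and P = 57x + 45y:
  (0, 0) → P = 0
  (0, 5) → P = 225
  (31/6, 0) → P = 589/2
  (9/2, 2) → P = 693/2

The binding constraints are 2x + 3y = 15 and 6x + 2y = 31.
Solving simultaneously gives x = 9/2, y = 2.

x = 9/2, y = 2, maximum P = 693/2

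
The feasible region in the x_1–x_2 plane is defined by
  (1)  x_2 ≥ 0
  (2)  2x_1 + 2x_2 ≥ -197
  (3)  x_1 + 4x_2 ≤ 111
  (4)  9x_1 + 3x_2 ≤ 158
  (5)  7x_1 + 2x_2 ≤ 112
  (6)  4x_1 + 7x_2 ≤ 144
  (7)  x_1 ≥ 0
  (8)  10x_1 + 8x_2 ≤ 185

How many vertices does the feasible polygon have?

5

Intersecting each pair of boundary lines and keeping only the points that satisfy every inequality leaves:
  (16, 0)
  (0, 0)
  (263/18, 175/36)
  (0, 144/7)
  (143/38, 350/19)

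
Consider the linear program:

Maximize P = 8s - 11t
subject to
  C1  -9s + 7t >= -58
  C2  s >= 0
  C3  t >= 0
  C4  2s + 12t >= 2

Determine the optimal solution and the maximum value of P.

s = 58/9, t = 0, maximum P = 464/9

Corner points and P = 8s - 11t:
  (58/9, 0) → P = 464/9
  (0, 1/6) → P = -11/6
  (1, 0) → P = 8
The feasible region is unbounded (it extends along (0, 1), (7, 9)), but P strictly decreases along every unbounded feasible direction, so there is no improving ray and the maximum is attained at a vertex.

The optimum lies where -9s + 7t = -58 and t = 0.
Solving simultaneously gives s = 58/9, t = 0.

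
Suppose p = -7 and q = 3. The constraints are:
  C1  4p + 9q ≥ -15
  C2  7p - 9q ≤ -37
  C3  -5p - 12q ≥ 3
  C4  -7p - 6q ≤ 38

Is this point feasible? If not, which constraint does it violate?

Constraint C3: -5p - 12q = -1, which is not ≥ 3. All other constraints are satisfied.

not feasible — violates C3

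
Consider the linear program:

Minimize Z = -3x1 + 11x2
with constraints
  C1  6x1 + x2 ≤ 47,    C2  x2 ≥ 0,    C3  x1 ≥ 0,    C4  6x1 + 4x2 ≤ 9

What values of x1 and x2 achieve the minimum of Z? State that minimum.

Corner points and Z = -3x1 + 11x2:
  (0, 0) → Z = 0
  (3/2, 0) → Z = -9/2
  (0, 9/4) → Z = 99/4

At the optimal vertex, x2 = 0 and 6x1 + 4x2 = 9.
Solving simultaneously gives x1 = 3/2, x2 = 0.

x1 = 3/2, x2 = 0, minimum Z = -9/2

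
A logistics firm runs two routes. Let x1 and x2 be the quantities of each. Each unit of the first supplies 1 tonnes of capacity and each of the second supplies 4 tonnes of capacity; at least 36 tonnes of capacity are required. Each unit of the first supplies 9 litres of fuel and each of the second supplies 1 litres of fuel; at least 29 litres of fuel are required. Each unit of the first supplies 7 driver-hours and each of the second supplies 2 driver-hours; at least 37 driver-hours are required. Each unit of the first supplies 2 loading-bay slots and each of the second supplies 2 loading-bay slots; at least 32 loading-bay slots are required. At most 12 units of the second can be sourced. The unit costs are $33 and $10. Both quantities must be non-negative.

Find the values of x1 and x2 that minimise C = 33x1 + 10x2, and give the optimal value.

Vertices and C = 33x1 + 10x2:
  (36, 0) → C = 1188
  (28/3, 20/3) → C = 1124/3
  (4, 12) → C = 252
The feasible region is unbounded (it extends along (1, 0)), but C strictly increases along every unbounded feasible direction, so there is no improving ray and the minimum is attained at a vertex.

The optimum lies where 2x1 + 2x2 = 32 and x2 = 12.
Solving simultaneously gives x1 = 4, x2 = 12.

x1 = 4, x2 = 12, minimum C = 252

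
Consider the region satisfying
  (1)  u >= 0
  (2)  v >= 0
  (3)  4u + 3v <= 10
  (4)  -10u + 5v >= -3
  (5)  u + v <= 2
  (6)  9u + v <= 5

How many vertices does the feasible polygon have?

5

The feasible vertices (each the meet of two boundaries and inside every other half-plane) are:
  (0, 0)
  (0, 2)
  (3/10, 0)
  (28/55, 23/55)
  (3/8, 13/8)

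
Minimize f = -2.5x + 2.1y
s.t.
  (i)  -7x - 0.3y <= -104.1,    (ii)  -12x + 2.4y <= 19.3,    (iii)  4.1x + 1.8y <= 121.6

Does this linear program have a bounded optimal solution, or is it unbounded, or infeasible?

unbounded

From the feasible point (5030/379, 42439/1137), moving in the direction (1.8, -4.1) keeps every constraint satisfied while f decreases without bound.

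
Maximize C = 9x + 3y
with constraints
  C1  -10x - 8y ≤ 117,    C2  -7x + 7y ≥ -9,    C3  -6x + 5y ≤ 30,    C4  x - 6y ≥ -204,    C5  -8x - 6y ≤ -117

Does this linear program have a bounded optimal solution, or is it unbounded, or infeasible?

Corner points and C = 9x + 3y:
  (1482/35, 1437/35) → C = 17649/35
  (873/98, 747/98) → C = 5049/49
  (840/31, 1194/31) → C = 11142/31
  (405/76, 471/38) → C = 6471/76
The feasible region has finitely many vertices and no improving ray; the maximum is 17649/35 at (1482/35, 1437/35).

bounded optimum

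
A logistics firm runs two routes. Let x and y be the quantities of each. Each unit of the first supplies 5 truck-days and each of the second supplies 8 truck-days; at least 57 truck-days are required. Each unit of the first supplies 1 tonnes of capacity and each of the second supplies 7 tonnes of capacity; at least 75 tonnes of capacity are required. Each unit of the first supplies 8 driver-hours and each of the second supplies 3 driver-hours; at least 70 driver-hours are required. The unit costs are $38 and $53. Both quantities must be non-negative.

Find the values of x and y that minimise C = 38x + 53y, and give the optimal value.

Feasible corners and C = 38x + 53y:
  (0, 70/3) → C = 3710/3
  (75, 0) → C = 2850
  (5, 10) → C = 720
The feasible region is unbounded (it extends along (0, 1), (1, 0)), but C strictly increases along every unbounded feasible direction, so there is no improving ray and the minimum is attained at a vertex.

At the optimal vertex, x + 7y = 75 and 8x + 3y = 70.
Solving simultaneously gives x = 5, y = 10.

x = 5, y = 10, minimum C = 720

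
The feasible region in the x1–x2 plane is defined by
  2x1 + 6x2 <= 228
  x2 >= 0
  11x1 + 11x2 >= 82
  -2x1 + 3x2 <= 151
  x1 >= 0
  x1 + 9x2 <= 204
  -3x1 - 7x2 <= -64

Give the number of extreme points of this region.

Of the 21 pairwise boundary intersections, those satisfying every inequality are:
  (114, 0)
  (69, 15)
  (64/3, 0)
  (0, 68/3)
  (0, 64/7)

5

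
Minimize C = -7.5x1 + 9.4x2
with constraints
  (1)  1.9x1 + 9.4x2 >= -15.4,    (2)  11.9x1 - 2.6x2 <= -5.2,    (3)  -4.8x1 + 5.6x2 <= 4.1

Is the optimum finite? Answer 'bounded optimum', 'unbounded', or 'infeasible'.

Vertices and C = -7.5x1 + 9.4x2:
  (-2223/2920, -8669/5840) → C = -120359/14600
  (-367/164, -389/328) → C = 4621/820
  (-923/2708, 2383/5416) → C = 90613/13540
The feasible region has finitely many vertices and no improving ray; the minimum is -120359/14600 at (-2223/2920, -8669/5840).

bounded optimum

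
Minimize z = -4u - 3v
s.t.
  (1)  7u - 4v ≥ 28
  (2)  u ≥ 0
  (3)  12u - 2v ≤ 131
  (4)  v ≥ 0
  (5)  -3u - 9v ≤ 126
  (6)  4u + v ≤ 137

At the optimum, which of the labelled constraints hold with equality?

Corner points and z = -4u - 3v:
  (234/17, 581/34) → z = -3615/34
  (4, 0) → z = -16
  (131/12, 0) → z = -131/3

The minimum is at (234/17, 581/34). Substituting into each constraint, equality holds for (1) and (3); the remaining constraints have slack.

(1) and (3)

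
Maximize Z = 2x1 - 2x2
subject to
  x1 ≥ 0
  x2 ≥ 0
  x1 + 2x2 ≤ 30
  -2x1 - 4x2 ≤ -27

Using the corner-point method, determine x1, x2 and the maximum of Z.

x1 = 30, x2 = 0, maximum Z = 60

The optimum lies where x2 = 0 and x1 + 2x2 = 30.
Solving simultaneously gives x1 = 30, x2 = 0.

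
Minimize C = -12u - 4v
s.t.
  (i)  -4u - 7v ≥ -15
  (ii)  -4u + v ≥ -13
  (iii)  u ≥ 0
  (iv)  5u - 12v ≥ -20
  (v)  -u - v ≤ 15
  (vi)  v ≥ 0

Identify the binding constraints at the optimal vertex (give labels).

(i) and (ii)

Feasible corners and C = -12u - 4v:
  (53/16, 1/4) → C = -163/4
  (40/83, 155/83) → C = -1100/83
  (13/4, 0) → C = -39
  (0, 5/3) → C = -20/3
  (0, 0) → C = 0

The minimum is at (53/16, 1/4). Substituting into each constraint, equality holds for (i) and (ii); the remaining constraints have slack.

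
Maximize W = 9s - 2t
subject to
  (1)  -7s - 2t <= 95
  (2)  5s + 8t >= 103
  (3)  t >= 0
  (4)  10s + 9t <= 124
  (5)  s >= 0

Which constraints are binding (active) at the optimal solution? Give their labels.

(2) and (4)

Feasible corners and W = 9s - 2t:
  (13/7, 82/7) → W = -47/7
  (0, 103/8) → W = -103/4
  (0, 124/9) → W = -248/9

The maximum is at (13/7, 82/7). Substituting into each constraint, equality holds for (2) and (4); the remaining constraints have slack.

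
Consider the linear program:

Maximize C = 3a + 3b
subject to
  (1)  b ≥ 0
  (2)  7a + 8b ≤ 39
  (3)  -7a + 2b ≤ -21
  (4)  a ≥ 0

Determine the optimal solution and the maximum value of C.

Feasible corners and C = 3a + 3b:
  (39/7, 0) → C = 117/7
  (3, 0) → C = 9
  (123/35, 9/5) → C = 558/35

The optimum lies where b = 0 and 7a + 8b = 39.
Solving simultaneously gives a = 39/7, b = 0.

a = 39/7, b = 0, maximum C = 117/7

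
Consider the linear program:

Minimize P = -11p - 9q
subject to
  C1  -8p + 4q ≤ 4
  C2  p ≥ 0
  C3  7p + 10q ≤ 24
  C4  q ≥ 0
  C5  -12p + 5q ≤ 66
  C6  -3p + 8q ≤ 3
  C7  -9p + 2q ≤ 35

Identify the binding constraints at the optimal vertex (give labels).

Corner points and P = -11p - 9q:
  (0, 0) → P = 0
  (0, 3/8) → P = -27/8
  (24/7, 0) → P = -264/7
  (81/43, 93/86) → P = -2619/86

The minimum is at (24/7, 0). Substituting into each constraint, equality holds for C3 and C4; the remaining constraints have slack.

C3 and C4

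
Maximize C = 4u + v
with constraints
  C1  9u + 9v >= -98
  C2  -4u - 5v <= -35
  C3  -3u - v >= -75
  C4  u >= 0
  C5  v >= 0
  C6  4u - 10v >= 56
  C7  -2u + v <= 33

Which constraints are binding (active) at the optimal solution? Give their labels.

C3 and C5

Extreme points and C = 4u + v:
  (25, 0) → C = 100
  (403/17, 66/17) → C = 1678/17
  (14, 0) → C = 56

The maximum is at (25, 0). Substituting into each constraint, equality holds for C3 and C5; the remaining constraints have slack.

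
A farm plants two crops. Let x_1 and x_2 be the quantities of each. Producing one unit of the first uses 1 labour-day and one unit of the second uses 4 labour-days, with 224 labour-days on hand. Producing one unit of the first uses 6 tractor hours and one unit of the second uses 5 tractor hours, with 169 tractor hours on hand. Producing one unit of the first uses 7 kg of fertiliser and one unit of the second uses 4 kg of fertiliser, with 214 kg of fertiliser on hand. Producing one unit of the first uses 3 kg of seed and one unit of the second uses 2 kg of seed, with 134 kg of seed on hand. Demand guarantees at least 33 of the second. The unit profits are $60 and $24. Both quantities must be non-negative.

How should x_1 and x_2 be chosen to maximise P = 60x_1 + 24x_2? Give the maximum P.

x_1 = 2/3, x_2 = 33, maximum P = 832

Extreme points and P = 60x_1 + 24x_2:
  (0, 169/5) → P = 4056/5
  (0, 33) → P = 792
  (2/3, 33) → P = 832

The optimum lies where 6x_1 + 5x_2 = 169 and x_2 = 33.
Solving simultaneously gives x_1 = 2/3, x_2 = 33.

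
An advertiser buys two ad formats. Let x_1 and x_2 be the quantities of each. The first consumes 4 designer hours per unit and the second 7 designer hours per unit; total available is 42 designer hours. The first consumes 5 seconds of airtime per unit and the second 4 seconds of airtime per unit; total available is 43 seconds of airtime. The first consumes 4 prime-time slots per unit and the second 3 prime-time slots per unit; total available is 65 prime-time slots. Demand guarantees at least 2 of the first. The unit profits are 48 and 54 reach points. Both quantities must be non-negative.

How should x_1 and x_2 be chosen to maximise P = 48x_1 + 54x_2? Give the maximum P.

Extreme points and P = 48x_1 + 54x_2:
  (43/5, 0) → P = 2064/5
  (2, 0) → P = 96
  (7, 2) → P = 444
  (2, 34/7) → P = 2508/7

At the optimal vertex, 4x_1 + 7x_2 = 42 and 5x_1 + 4x_2 = 43.
Solving simultaneously gives x_1 = 7, x_2 = 2.

x_1 = 7, x_2 = 2, maximum P = 444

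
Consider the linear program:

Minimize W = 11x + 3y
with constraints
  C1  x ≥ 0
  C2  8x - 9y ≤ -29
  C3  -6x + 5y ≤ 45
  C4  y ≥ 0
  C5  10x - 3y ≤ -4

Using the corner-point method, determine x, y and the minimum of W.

Extreme points and W = 11x + 3y:
  (0, 29/9) → W = 29/3
  (0, 9) → W = 27
  (17/22, 43/11) → W = 445/22
  (115/32, 213/16) → W = 2543/32

At the optimal vertex, x = 0 and 8x - 9y = -29.
Solving simultaneously gives x = 0, y = 29/9.

x = 0, y = 29/9, minimum W = 29/3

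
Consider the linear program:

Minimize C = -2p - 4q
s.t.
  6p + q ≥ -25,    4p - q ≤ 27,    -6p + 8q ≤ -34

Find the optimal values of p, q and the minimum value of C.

Corner points and C = -2p - 4q:
  (1/5, -131/5) → C = 522/5
  (-83/27, -59/9) → C = 874/27
  (7, 1) → C = -18

The binding constraints are 4p - q = 27 and -6p + 8q = -34.
Solving simultaneously gives p = 7, q = 1.

p = 7, q = 1, minimum C = -18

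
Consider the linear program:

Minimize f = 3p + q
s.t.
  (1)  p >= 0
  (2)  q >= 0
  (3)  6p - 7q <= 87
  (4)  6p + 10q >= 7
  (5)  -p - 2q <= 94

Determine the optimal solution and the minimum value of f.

p = 0, q = 7/10, minimum f = 7/10

Feasible corners and f = 3p + q:
  (0, 7/10) → f = 7/10
  (29/2, 0) → f = 87/2
  (7/6, 0) → f = 7/2
The feasible region is unbounded (it extends along (0, 1), (7, 6)), but f strictly increases along every unbounded feasible direction, so there is no improving ray and the minimum is attained at a vertex.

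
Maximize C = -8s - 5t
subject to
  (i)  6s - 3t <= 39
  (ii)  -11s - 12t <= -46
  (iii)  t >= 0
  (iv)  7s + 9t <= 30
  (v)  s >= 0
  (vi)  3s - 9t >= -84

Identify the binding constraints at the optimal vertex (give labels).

Vertices and C = -8s - 5t:
  (46/11, 0) → C = -368/11
  (18/5, 8/15) → C = -472/15
  (30/7, 0) → C = -240/7

The maximum is at (18/5, 8/15). Substituting into each constraint, equality holds for (ii) and (iv); the remaining constraints have slack.

(ii) and (iv)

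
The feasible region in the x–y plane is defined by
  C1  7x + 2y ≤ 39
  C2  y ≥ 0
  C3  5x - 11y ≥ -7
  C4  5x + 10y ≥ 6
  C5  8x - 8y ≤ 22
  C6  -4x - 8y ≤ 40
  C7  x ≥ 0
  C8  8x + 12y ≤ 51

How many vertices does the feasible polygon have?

6

Pairwise boundary intersections that survive every other constraint:
  (6/5, 0)
  (11/4, 0)
  (0, 7/11)
  (477/148, 311/148)
  (0, 3/5)
  (21/5, 29/20)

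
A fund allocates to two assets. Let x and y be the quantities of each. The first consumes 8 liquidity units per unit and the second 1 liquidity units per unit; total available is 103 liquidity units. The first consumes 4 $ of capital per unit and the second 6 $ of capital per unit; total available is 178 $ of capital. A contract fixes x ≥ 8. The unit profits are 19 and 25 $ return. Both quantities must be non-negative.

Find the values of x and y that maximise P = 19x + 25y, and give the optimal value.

Extreme points and P = 19x + 25y:
  (103/8, 0) → P = 1957/8
  (8, 0) → P = 152
  (10, 23) → P = 765
  (8, 73/3) → P = 2281/3

At the optimal vertex, 8x + y = 103 and 4x + 6y = 178.
Solving simultaneously gives x = 10, y = 23.

x = 10, y = 23, maximum P = 765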